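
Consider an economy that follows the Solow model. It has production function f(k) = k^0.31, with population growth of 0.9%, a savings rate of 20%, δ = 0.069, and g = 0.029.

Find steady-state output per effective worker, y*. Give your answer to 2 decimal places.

Steady state requires s·f(k) = (n + g + δ)·k, i.e. s·k^α = (n + g + δ)·k.
Rearranging, k^(1−α) = s / (n + g + δ).
k^0.69 = 0.20 / (0.009 + 0.029 + 0.069) = 0.20 / 0.107 = 1.8692
k* = 1.8692^(1/0.69) ≈ 2.4757
y* = (k*)^α = 2.4757^0.31 ≈ 1.3245

y* = 1.32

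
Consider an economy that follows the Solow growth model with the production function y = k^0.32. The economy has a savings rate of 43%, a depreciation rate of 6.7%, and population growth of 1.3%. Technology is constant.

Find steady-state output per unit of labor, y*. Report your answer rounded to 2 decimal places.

y* ≈ 2.21

Steady state requires s·f(k) = (n + δ)·k, i.e. s·k^α = (n + δ)·k.
Dividing both sides by k: k^(1−α) = s / (n + δ).
k^0.68 = 0.43 / (0.013 + 0.067) = 0.43 / 0.080 = 5.3750
k* = 5.3750^(1/0.68) ≈ 11.8600
y* = (k*)^α = 11.8600^0.32 ≈ 2.2065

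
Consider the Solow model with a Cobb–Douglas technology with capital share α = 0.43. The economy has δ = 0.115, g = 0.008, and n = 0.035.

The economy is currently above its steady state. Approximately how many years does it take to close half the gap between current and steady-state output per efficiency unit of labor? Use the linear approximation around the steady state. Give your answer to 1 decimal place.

half-life ≈ 7.7 years

Near the steady state the convergence rate is λ = (1 − α)(n + g + δ).
λ = (1 − 0.43) × 0.158 = 0.57 × 0.158 = 0.09006
Half-life = ln 2 / λ = 0.6931 / 0.09006 ≈ 7.70 years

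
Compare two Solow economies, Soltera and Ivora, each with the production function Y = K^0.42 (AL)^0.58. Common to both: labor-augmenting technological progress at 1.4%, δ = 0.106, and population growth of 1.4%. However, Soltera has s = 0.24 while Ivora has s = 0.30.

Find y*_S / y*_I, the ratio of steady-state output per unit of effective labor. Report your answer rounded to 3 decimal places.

ratio ≈ 0.851

Steady-state y* = [s/(n + g + δ)]^(α/(1−α)), so the ratio is [ (s_S/(n + g + δ)_S) / (s_I/(n + g + δ)_I) ]^0.7241.
s_S/(n + g + δ)_S = 0.24/0.134 = 1.7910; s_I/(n + g + δ)_I = 0.30/0.134 = 2.2388.
Ratio = (1.7910/2.2388)^0.7241 = 0.8000^0.7241 ≈ 0.8508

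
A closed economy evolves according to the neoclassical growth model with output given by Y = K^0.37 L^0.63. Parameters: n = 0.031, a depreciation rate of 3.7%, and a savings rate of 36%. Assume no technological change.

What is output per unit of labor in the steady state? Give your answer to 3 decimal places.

y* = 2.661

In steady state, investment equals break-even investment: s·k^α = (n + δ)·k.
Dividing both sides by k: k^(1−α) = s / (n + δ).
k^0.63 = 0.36 / (0.031 + 0.037) = 0.36 / 0.068 = 5.2941
k* = 5.2941^(1/0.63) ≈ 14.0889
y* = (k*)^α = 14.0889^0.37 ≈ 2.6612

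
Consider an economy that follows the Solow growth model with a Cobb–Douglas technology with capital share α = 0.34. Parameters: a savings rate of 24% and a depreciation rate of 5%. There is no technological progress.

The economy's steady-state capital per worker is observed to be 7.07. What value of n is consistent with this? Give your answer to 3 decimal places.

n ≈ 0.016

Steady state requires s·f(k) = (n + δ)·k, i.e. s·k^α = (n + δ)·k.
So s / (n + δ) = (k*)^(1−α) = 7.07^0.66 = 3.6359.
Therefore n + δ = s / 3.6359 = 0.24 / 3.6359 = 0.0660, so n = 0.0660 − 0.050 = 0.0160.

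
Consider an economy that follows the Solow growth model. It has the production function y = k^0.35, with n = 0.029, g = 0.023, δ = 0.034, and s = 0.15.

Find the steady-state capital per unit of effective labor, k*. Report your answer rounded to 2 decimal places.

k* = 2.35

Steady state requires s·f(k) = (n + g + δ)·k, i.e. s·k^α = (n + g + δ)·k.
Dividing both sides by k: k^(1−α) = s / (n + g + δ).
k^0.65 = 0.15 / (0.029 + 0.023 + 0.034) = 0.15 / 0.086 = 1.7442
k* = 1.7442^(1/0.65) ≈ 2.3534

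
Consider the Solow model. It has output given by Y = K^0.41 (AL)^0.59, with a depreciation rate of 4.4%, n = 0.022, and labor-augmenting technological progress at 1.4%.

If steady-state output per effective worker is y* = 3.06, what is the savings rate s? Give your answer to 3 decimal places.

At the steady state, Δk = 0, so s·k^α = (n + g + δ)·k.
Since y* = [s/(n + g + δ)]^(α/(1−α)), we have s/(n + g + δ) = (y*)^((1−α)/α) = 3.06^1.439 = 4.9998.
Therefore s = 4.9998 × (n + g + δ) = 4.9998 × 0.080 = 0.4000.

s ≈ 0.400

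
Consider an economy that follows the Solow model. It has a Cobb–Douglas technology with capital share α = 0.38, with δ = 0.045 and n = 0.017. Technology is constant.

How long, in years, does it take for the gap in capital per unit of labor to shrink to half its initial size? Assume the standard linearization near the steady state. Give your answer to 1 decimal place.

Near the steady state the convergence rate is λ = (1 − α)(n + δ).
λ = (1 − 0.38) × 0.062 = 0.62 × 0.062 = 0.03844
Half-life = ln 2 / λ = 0.6931 / 0.03844 ≈ 18.03 years

about 18.0 years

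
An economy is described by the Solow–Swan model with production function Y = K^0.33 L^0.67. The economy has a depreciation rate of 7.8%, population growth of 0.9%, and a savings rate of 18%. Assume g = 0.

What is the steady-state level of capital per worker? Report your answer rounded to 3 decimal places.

In steady state, investment equals break-even investment: s·k^α = (n + δ)·k.
Dividing both sides by k: k^(1−α) = s / (n + δ).
k^0.67 = 0.18 / (0.009 + 0.078) = 0.18 / 0.087 = 2.0690
k* = 2.0690^(1/0.67) ≈ 2.9599

k* ≈ 2.960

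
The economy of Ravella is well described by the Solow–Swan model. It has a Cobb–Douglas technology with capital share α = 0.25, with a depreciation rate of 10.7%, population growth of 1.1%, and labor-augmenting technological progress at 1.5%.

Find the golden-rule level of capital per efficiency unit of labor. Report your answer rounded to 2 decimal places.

k_gold ≈ 2.32

The golden rule sets f'(k) = n + g + δ, i.e. α·k^(α−1) = n + g + δ.
So k^(1−α) = α / (n + g + δ) = 0.25 / 0.133 = 1.8797.
k_gold = 1.8797^(1/0.75) ≈ 2.3198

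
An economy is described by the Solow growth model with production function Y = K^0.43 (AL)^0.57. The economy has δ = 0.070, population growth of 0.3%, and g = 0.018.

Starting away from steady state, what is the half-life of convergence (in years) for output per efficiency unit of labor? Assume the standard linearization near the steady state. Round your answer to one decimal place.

Near the steady state the convergence rate is λ = (1 − α)(n + g + δ).
λ = (1 − 0.43) × 0.091 = 0.57 × 0.091 = 0.05187
Half-life = ln 2 / λ = 0.6931 / 0.05187 ≈ 13.36 years

about 13.4 years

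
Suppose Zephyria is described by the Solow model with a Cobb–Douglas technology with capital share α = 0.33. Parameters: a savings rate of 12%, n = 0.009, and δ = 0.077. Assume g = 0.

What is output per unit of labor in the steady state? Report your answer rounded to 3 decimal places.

y* ≈ 1.178

At the steady state, Δk = 0, so s·k^α = (n + δ)·k.
Rearranging, k^(1−α) = s / (n + δ).
k^0.67 = 0.12 / (0.009 + 0.077) = 0.12 / 0.086 = 1.3953
k* = 1.3953^(1/0.67) ≈ 1.6441
y* = (k*)^α = 1.6441^0.33 ≈ 1.1783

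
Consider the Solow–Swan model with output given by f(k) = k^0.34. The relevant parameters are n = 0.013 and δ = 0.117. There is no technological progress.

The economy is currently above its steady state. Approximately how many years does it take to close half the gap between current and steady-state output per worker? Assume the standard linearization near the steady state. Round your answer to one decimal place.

Near the steady state the convergence rate is λ = (1 − α)(n + δ).
λ = (1 − 0.34) × 0.130 = 0.66 × 0.130 = 0.0858
Half-life = ln 2 / λ = 0.6931 / 0.0858 ≈ 8.08 years

about 8.1 years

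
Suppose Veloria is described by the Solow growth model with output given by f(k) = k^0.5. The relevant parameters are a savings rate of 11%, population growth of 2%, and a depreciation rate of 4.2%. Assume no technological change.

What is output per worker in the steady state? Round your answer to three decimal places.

At the steady state, Δk = 0, so s·k^α = (n + δ)·k.
Rearranging, k^(1−α) = s / (n + δ).
k^0.5 = 0.11 / (0.020 + 0.042) = 0.11 / 0.062 = 1.7742
k* = 1.7742^(1/0.5) ≈ 3.1478
y* = (k*)^α = 3.1478^0.5 ≈ 1.7742

y* = 1.774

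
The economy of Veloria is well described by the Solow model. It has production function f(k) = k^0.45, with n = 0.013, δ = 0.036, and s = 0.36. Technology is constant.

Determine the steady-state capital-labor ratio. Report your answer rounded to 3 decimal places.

k* ≈ 37.561

Steady state requires s·f(k) = (n + δ)·k, i.e. s·k^α = (n + δ)·k.
Dividing both sides by k: k^(1−α) = s / (n + δ).
k^0.55 = 0.36 / (0.013 + 0.036) = 0.36 / 0.049 = 7.3469
k* = 7.3469^(1/0.55) ≈ 37.5608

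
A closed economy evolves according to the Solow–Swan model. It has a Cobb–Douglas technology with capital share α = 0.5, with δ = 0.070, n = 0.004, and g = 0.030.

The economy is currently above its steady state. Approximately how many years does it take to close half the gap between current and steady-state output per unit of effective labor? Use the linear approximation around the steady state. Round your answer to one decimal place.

Near the steady state the convergence rate is λ = (1 − α)(n + g + δ).
λ = (1 − 0.5) × 0.104 = 0.5 × 0.104 = 0.0520
Half-life = ln 2 / λ = 0.6931 / 0.0520 ≈ 13.33 years

half-life ≈ 13.3 years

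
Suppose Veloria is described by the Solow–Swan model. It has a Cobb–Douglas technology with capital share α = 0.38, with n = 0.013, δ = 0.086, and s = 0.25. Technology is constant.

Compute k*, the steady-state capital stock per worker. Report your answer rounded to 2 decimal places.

Steady state requires s·f(k) = (n + δ)·k, i.e. s·k^α = (n + δ)·k.
Dividing both sides by k: k^(1−α) = s / (n + δ).
k^0.62 = 0.25 / (0.013 + 0.086) = 0.25 / 0.099 = 2.5253
k* = 2.5253^(1/0.62) ≈ 4.4555

k* = 4.46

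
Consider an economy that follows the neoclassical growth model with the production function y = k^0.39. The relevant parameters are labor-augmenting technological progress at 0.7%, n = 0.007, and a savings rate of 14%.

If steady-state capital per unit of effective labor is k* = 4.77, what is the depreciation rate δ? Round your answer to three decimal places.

Steady state requires s·f(k) = (n + g + δ)·k, i.e. s·k^α = (n + g + δ)·k.
So s / (n + g + δ) = (k*)^(1−α) = 4.77^0.61 = 2.5936.
Therefore n + g + δ = s / 2.5936 = 0.14 / 2.5936 = 0.0540, so δ = 0.0540 − 0.014 = 0.0400.

δ ≈ 0.040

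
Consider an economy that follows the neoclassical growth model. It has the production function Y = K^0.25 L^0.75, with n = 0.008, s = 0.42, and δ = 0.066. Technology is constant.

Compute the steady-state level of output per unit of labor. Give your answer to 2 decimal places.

At the steady state, Δk = 0, so s·k^α = (n + δ)·k.
Rearranging, k^(1−α) = s / (n + δ).
k^0.75 = 0.42 / (0.008 + 0.066) = 0.42 / 0.074 = 5.6757
k* = 5.6757^(1/0.75) ≈ 10.1242
y* = (k*)^α = 10.1242^0.25 ≈ 1.7838

y* ≈ 1.78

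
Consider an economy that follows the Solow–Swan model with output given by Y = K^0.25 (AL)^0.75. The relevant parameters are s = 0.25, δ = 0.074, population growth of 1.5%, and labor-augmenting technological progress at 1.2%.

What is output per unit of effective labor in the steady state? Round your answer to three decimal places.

y* = 1.353

At the steady state, Δk = 0, so s·k^α = (n + g + δ)·k.
Dividing both sides by k: k^(1−α) = s / (n + g + δ).
k^0.75 = 0.25 / (0.015 + 0.012 + 0.074) = 0.25 / 0.101 = 2.4752
k* = 2.4752^(1/0.75) ≈ 3.3482
y* = (k*)^α = 3.3482^0.25 ≈ 1.3527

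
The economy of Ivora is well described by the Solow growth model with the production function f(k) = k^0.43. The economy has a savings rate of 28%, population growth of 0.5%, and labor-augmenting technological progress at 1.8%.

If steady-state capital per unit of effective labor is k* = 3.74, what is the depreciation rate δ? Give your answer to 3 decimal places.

δ ≈ 0.109

At the steady state, Δk = 0, so s·k^α = (n + g + δ)·k.
So s / (n + g + δ) = (k*)^(1−α) = 3.74^0.57 = 2.1210.
Therefore n + g + δ = s / 2.1210 = 0.28 / 2.1210 = 0.1320, so δ = 0.1320 − 0.023 = 0.1090.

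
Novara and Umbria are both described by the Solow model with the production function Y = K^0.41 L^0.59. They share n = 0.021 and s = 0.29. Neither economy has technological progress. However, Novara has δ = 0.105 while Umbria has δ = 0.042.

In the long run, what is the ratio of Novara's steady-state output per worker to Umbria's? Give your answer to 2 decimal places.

Steady-state y* = [s/(n + δ)]^(α/(1−α)), so the ratio is [ (s_N/(n + δ)_N) / (s_U/(n + δ)_U) ]^0.6949.
s_N/(n + δ)_N = 0.29/0.126 = 2.3016; s_U/(n + δ)_U = 0.29/0.063 = 4.6032.
Ratio = (2.3016/4.6032)^0.6949 = 0.5000^0.6949 ≈ 0.6178

ratio ≈ 0.62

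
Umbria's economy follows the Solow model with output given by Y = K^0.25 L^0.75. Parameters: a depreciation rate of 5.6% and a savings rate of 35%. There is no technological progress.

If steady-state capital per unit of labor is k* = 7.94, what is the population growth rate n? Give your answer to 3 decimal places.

n ≈ 0.018

In steady state, investment equals break-even investment: s·k^α = (n + δ)·k.
So s / (n + δ) = (k*)^(1−α) = 7.94^0.75 = 4.7300.
Therefore n + δ = s / 4.7300 = 0.35 / 4.7300 = 0.0740, so n = 0.0740 − 0.056 = 0.0180.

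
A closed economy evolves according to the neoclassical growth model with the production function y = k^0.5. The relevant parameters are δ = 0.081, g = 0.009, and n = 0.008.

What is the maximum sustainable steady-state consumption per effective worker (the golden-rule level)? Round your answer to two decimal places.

At the golden rule, f'(k) = n + g + δ, so α·k^(α−1) = n + g + δ and k_gold = (α/(n + g + δ))^(1/(1−α)).
k_gold = (0.5/0.098)^(1/0.5) = 5.1020^2 ≈ 26.0304
c_gold = f(k_gold) − (n + g + δ)·k_gold = 5.1020 − 0.098×26.0304 ≈ 2.5510

c_gold ≈ 2.55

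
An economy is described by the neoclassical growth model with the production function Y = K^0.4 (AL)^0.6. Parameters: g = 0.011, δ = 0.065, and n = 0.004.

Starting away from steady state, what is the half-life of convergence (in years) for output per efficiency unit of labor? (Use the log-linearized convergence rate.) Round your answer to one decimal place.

about 14.4 years

Near the steady state the convergence rate is λ = (1 − α)(n + g + δ).
λ = (1 − 0.4) × 0.080 = 0.6 × 0.080 = 0.0480
Half-life = ln 2 / λ = 0.6931 / 0.0480 ≈ 14.44 years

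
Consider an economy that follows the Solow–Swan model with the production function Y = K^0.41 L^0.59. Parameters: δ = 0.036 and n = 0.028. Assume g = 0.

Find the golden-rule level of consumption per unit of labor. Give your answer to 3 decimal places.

At the golden rule, f'(k) = n + δ, so α·k^(α−1) = n + δ and k_gold = (α/(n + δ))^(1/(1−α)).
k_gold = (0.41/0.064)^(1/0.59) = 6.4063^1.6949 ≈ 23.2873
c_gold = f(k_gold) − (n + δ)·k_gold = 3.6351 − 0.064×23.2873 ≈ 2.1447

c_gold ≈ 2.145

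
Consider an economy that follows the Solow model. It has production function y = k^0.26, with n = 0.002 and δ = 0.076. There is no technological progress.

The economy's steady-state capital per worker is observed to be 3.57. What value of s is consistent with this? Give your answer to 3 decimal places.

s ≈ 0.200

Steady state requires s·f(k) = (n + δ)·k, i.e. s·k^α = (n + δ)·k.
So s / (n + δ) = (k*)^(1−α) = 3.57^0.74 = 2.5643.
Therefore s = 2.5643 × (n + δ) = 2.5643 × 0.078 = 0.2000.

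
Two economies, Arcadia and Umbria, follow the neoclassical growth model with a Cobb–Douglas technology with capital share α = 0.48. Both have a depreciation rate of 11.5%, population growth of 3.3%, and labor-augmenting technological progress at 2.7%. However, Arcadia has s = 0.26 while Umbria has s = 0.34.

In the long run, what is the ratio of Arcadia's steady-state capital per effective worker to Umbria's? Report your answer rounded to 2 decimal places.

ratio ≈ 0.60

Steady-state k* = [s/(n + g + δ)]^(1/(1−α)), so the ratio is [ (s_A/(n + g + δ)_A) / (s_U/(n + g + δ)_U) ]^1.9231.
s_A/(n + g + δ)_A = 0.26/0.175 = 1.4857; s_U/(n + g + δ)_U = 0.34/0.175 = 1.9429.
Ratio = (1.4857/1.9429)^1.9231 = 0.7647^1.9231 ≈ 0.5970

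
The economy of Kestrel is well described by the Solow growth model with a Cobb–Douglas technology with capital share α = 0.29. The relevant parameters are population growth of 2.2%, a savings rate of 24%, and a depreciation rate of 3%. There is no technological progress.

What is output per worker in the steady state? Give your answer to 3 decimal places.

Steady state requires s·f(k) = (n + δ)·k, i.e. s·k^α = (n + δ)·k.
Rearranging, k^(1−α) = s / (n + δ).
k^0.71 = 0.24 / (0.022 + 0.030) = 0.24 / 0.052 = 4.6154
k* = 4.6154^(1/0.71) ≈ 8.6200
y* = (k*)^α = 8.6200^0.29 ≈ 1.8677

y* = 1.868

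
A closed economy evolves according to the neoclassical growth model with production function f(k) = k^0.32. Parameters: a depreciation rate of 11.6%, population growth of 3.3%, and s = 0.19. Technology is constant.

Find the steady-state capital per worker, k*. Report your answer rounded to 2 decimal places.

k* = 1.43

At the steady state, Δk = 0, so s·k^α = (n + δ)·k.
Dividing both sides by k: k^(1−α) = s / (n + δ).
k^0.68 = 0.19 / (0.033 + 0.116) = 0.19 / 0.149 = 1.2752
k* = 1.2752^(1/0.68) ≈ 1.4298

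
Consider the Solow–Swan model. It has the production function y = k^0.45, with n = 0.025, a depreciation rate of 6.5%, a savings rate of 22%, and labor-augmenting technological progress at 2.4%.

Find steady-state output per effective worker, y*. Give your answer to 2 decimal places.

In steady state, investment equals break-even investment: s·k^α = (n + g + δ)·k.
Rearranging, k^(1−α) = s / (n + g + δ).
k^0.55 = 0.22 / (0.025 + 0.024 + 0.065) = 0.22 / 0.114 = 1.9298
k* = 1.9298^(1/0.55) ≈ 3.3046
y* = (k*)^α = 3.3046^0.45 ≈ 1.7124

y* = 1.71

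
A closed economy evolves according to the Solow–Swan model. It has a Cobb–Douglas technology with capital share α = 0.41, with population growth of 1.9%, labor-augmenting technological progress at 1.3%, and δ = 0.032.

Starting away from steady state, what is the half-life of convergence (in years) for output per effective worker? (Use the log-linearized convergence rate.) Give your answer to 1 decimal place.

t_½ ≈ 18.4 years

Near the steady state the convergence rate is λ = (1 − α)(n + g + δ).
λ = (1 − 0.41) × 0.064 = 0.59 × 0.064 = 0.03776
Half-life = ln 2 / λ = 0.6931 / 0.03776 ≈ 18.36 years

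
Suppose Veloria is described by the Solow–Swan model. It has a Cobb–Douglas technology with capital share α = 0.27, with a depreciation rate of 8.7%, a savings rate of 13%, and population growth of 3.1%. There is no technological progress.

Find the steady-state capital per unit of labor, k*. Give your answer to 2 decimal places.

k* ≈ 1.14

At the steady state, Δk = 0, so s·k^α = (n + δ)·k.
Rearranging, k^(1−α) = s / (n + δ).
k^0.73 = 0.13 / (0.031 + 0.087) = 0.13 / 0.118 = 1.1017
k* = 1.1017^(1/0.73) ≈ 1.1419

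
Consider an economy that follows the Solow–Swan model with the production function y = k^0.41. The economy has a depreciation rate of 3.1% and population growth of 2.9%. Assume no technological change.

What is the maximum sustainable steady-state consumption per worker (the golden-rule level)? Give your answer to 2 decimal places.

c_gold ≈ 2.24

At the golden rule, f'(k) = n + δ, so α·k^(α−1) = n + δ and k_gold = (α/(n + δ))^(1/(1−α)).
k_gold = (0.41/0.060)^(1/0.59) = 6.8333^1.6949 ≈ 25.9786
c_gold = f(k_gold) − (n + δ)·k_gold = 3.8018 − 0.060×25.9786 ≈ 2.2431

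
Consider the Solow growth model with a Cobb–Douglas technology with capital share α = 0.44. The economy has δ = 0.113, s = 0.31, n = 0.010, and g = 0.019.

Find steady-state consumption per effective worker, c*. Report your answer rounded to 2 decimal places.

In steady state, investment equals break-even investment: s·k^α = (n + g + δ)·k.
Rearranging, k^(1−α) = s / (n + g + δ).
k^0.56 = 0.31 / (0.010 + 0.019 + 0.113) = 0.31 / 0.142 = 2.1831
k* = 2.1831^(1/0.56) ≈ 4.0317
y* = (k*)^α = 4.0317^0.44 ≈ 1.8468
c* = (1 − s)·y* = (1 − 0.31) × 1.8468 ≈ 1.2743

c* = 1.27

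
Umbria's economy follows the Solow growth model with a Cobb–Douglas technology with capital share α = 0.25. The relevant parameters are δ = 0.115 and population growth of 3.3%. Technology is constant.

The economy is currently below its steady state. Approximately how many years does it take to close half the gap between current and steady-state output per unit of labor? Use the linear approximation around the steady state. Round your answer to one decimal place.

Near the steady state the convergence rate is λ = (1 − α)(n + δ).
λ = (1 − 0.25) × 0.148 = 0.75 × 0.148 = 0.1110
Half-life = ln 2 / λ = 0.6931 / 0.1110 ≈ 6.24 years

about 6.2 years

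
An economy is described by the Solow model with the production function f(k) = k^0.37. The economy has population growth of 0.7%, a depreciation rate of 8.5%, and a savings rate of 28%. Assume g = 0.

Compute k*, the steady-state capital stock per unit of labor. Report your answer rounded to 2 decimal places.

k* = 5.85

Steady state requires s·f(k) = (n + δ)·k, i.e. s·k^α = (n + δ)·k.
Dividing both sides by k: k^(1−α) = s / (n + δ).
k^0.63 = 0.28 / (0.007 + 0.085) = 0.28 / 0.092 = 3.0435
k* = 3.0435^(1/0.63) ≈ 5.8514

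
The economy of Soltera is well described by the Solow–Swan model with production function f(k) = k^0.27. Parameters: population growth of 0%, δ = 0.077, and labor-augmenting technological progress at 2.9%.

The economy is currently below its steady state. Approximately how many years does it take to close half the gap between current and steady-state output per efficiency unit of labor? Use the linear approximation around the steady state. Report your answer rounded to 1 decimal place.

about 9.0 years

Near the steady state the convergence rate is λ = (1 − α)(n + g + δ).
λ = (1 − 0.27) × 0.106 = 0.73 × 0.106 = 0.07738
Half-life = ln 2 / λ = 0.6931 / 0.07738 ≈ 8.96 years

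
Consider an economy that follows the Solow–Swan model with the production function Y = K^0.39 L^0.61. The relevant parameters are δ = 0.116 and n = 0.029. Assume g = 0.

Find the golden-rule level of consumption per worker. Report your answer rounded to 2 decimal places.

c_gold ≈ 1.15

At the golden rule, f'(k) = n + δ, so α·k^(α−1) = n + δ and k_gold = (α/(n + δ))^(1/(1−α)).
k_gold = (0.39/0.145)^(1/0.61) = 2.6897^1.6393 ≈ 5.0631
c_gold = f(k_gold) − (n + δ)·k_gold = 1.8824 − 0.145×5.0631 ≈ 1.1483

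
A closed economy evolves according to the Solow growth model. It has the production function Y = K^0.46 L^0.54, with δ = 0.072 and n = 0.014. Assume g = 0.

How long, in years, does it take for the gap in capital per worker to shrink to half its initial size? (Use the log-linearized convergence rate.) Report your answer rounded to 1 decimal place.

Near the steady state the convergence rate is λ = (1 − α)(n + δ).
λ = (1 − 0.46) × 0.086 = 0.54 × 0.086 = 0.04644
Half-life = ln 2 / λ = 0.6931 / 0.04644 ≈ 14.92 years

about 14.9 years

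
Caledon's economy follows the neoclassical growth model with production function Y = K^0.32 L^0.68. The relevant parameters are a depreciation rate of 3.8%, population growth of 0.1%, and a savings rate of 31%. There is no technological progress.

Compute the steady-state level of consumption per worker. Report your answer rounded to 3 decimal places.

c* = 1.830

At the steady state, Δk = 0, so s·k^α = (n + δ)·k.
Dividing both sides by k: k^(1−α) = s / (n + δ).
k^0.68 = 0.31 / (0.001 + 0.038) = 0.31 / 0.039 = 7.9487
k* = 7.9487^(1/0.68) ≈ 21.0846
y* = (k*)^α = 21.0846^0.32 ≈ 2.6526
c* = (1 − s)·y* = (1 − 0.31) × 2.6526 ≈ 1.8303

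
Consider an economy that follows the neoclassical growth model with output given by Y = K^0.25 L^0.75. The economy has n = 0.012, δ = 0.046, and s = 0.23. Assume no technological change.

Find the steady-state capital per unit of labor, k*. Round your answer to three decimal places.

k* ≈ 6.277

At the steady state, Δk = 0, so s·k^α = (n + δ)·k.
Dividing both sides by k: k^(1−α) = s / (n + δ).
k^0.75 = 0.23 / (0.012 + 0.046) = 0.23 / 0.058 = 3.9655
k* = 3.9655^(1/0.75) ≈ 6.2767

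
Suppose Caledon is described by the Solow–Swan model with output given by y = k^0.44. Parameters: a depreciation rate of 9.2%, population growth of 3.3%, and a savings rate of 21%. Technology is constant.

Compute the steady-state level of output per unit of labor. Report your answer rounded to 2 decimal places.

Steady state requires s·f(k) = (n + δ)·k, i.e. s·k^α = (n + δ)·k.
Rearranging, k^(1−α) = s / (n + δ).
k^0.56 = 0.21 / (0.033 + 0.092) = 0.21 / 0.125 = 1.6800
k* = 1.6800^(1/0.56) ≈ 2.5254
y* = (k*)^α = 2.5254^0.44 ≈ 1.5032

y* = 1.50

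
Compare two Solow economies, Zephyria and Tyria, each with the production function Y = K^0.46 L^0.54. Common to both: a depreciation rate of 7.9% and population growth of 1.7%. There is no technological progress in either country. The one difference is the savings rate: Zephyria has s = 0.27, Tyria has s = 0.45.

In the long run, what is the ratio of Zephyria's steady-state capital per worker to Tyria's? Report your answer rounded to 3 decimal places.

ratio ≈ 0.388

Steady-state k* = [s/(n + δ)]^(1/(1−α)), so the ratio is [ (s_Z/(n + δ)_Z) / (s_T/(n + δ)_T) ]^1.8519.
s_Z/(n + δ)_Z = 0.27/0.096 = 2.8125; s_T/(n + δ)_T = 0.45/0.096 = 4.6875.
Ratio = (2.8125/4.6875)^1.8519 = 0.6000^1.8519 ≈ 0.3883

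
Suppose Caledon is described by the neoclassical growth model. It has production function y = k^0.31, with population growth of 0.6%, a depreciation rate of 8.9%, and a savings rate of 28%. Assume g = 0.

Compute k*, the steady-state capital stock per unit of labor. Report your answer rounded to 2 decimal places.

Steady state requires s·f(k) = (n + δ)·k, i.e. s·k^α = (n + δ)·k.
Dividing both sides by k: k^(1−α) = s / (n + δ).
k^0.69 = 0.28 / (0.006 + 0.089) = 0.28 / 0.095 = 2.9474
k* = 2.9474^(1/0.69) ≈ 4.7901

k* ≈ 4.79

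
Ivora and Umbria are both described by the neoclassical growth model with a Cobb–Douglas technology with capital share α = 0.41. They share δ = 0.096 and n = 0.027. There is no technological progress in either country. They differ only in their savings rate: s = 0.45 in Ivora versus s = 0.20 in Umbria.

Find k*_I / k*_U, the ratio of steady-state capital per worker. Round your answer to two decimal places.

Steady-state k* = [s/(n + δ)]^(1/(1−α)), so the ratio is [ (s_I/(n + δ)_I) / (s_U/(n + δ)_U) ]^1.6949.
s_I/(n + δ)_I = 0.45/0.123 = 3.6585; s_U/(n + δ)_U = 0.20/0.123 = 1.6260.
Ratio = (3.6585/1.6260)^1.6949 = 2.2500^1.6949 ≈ 3.9529

ratio ≈ 3.95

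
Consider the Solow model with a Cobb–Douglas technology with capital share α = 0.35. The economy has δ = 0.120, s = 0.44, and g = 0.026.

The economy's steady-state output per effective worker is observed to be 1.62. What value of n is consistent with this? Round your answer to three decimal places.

n ≈ 0.034

Steady state requires s·f(k) = (n + g + δ)·k, i.e. s·k^α = (n + g + δ)·k.
Since y* = [s/(n + g + δ)]^(α/(1−α)), we have s/(n + g + δ) = (y*)^((1−α)/α) = 1.62^1.8571 = 2.4496.
Therefore n + g + δ = s / 2.4496 = 0.44 / 2.4496 = 0.1796, so n = 0.1796 − 0.146 = 0.0336.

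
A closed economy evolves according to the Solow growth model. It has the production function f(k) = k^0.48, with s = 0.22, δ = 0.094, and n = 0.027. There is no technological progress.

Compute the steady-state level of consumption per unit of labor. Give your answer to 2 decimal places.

Steady state requires s·f(k) = (n + δ)·k, i.e. s·k^α = (n + δ)·k.
Dividing both sides by k: k^(1−α) = s / (n + δ).
k^0.52 = 0.22 / (0.027 + 0.094) = 0.22 / 0.121 = 1.8182
k* = 1.8182^(1/0.52) ≈ 3.1573
y* = (k*)^α = 3.1573^0.48 ≈ 1.7365
c* = (1 − s)·y* = (1 − 0.22) × 1.7365 ≈ 1.3545

c* ≈ 1.35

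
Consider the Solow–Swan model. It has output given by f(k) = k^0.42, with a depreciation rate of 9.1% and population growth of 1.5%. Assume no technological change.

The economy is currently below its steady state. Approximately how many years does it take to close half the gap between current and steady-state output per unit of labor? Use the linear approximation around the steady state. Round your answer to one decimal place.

Near the steady state the convergence rate is λ = (1 − α)(n + δ).
λ = (1 − 0.42) × 0.106 = 0.58 × 0.106 = 0.06148
Half-life = ln 2 / λ = 0.6931 / 0.06148 ≈ 11.27 years

t_½ ≈ 11.3 years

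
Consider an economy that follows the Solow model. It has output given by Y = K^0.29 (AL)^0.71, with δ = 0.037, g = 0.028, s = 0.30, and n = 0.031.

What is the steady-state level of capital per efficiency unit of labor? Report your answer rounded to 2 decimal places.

Steady state requires s·f(k) = (n + g + δ)·k, i.e. s·k^α = (n + g + δ)·k.
Dividing both sides by k: k^(1−α) = s / (n + g + δ).
k^0.71 = 0.30 / (0.031 + 0.028 + 0.037) = 0.30 / 0.096 = 3.1250
k* = 3.1250^(1/0.71) ≈ 4.9770

k* = 4.98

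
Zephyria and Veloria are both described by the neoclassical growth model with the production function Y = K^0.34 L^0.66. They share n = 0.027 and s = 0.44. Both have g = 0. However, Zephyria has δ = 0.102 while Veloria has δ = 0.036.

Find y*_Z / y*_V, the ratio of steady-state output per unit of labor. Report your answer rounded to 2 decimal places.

y*_Z / y*_V ≈ 0.69

Steady-state y* = [s/(n + δ)]^(α/(1−α)), so the ratio is [ (s_Z/(n + δ)_Z) / (s_V/(n + δ)_V) ]^0.5152.
s_Z/(n + δ)_Z = 0.44/0.129 = 3.4109; s_V/(n + δ)_V = 0.44/0.063 = 6.9841.
Ratio = (3.4109/6.9841)^0.5152 = 0.4884^0.5152 ≈ 0.6913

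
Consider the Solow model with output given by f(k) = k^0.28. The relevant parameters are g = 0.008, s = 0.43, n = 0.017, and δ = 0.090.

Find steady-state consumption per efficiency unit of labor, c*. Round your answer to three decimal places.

c* ≈ 0.952

In steady state, investment equals break-even investment: s·k^α = (n + g + δ)·k.
Rearranging, k^(1−α) = s / (n + g + δ).
k^0.72 = 0.43 / (0.017 + 0.008 + 0.090) = 0.43 / 0.115 = 3.7391
k* = 3.7391^(1/0.72) ≈ 6.2447
y* = (k*)^α = 6.2447^0.28 ≈ 1.6701
c* = (1 − s)·y* = (1 − 0.43) × 1.6701 ≈ 0.9520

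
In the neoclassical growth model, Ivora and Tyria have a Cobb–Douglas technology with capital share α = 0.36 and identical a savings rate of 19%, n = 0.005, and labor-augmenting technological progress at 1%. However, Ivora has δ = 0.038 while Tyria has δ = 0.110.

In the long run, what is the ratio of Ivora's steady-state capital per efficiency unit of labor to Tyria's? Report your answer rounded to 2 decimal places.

Steady-state k* = [s/(n + g + δ)]^(1/(1−α)), so the ratio is [ (s_I/(n + g + δ)_I) / (s_T/(n + g + δ)_T) ]^1.5625.
s_I/(n + g + δ)_I = 0.19/0.053 = 3.5849; s_T/(n + g + δ)_T = 0.19/0.125 = 1.5200.
Ratio = (3.5849/1.5200)^1.5625 = 2.3585^1.5625 ≈ 3.8216

k*_I / k*_T ≈ 3.82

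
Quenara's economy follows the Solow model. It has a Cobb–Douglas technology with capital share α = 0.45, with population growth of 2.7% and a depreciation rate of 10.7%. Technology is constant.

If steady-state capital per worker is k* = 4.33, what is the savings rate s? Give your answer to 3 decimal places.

s ≈ 0.300

In steady state, investment equals break-even investment: s·k^α = (n + δ)·k.
So s / (n + δ) = (k*)^(1−α) = 4.33^0.55 = 2.2391.
Therefore s = 2.2391 × (n + δ) = 2.2391 × 0.134 = 0.3000.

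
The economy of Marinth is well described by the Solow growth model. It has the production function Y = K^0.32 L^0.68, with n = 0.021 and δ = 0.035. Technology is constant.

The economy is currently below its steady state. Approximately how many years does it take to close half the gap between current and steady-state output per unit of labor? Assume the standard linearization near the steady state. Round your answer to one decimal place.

Near the steady state the convergence rate is λ = (1 − α)(n + δ).
λ = (1 − 0.32) × 0.056 = 0.68 × 0.056 = 0.03808
Half-life = ln 2 / λ = 0.6931 / 0.03808 ≈ 18.20 years

about 18.2 years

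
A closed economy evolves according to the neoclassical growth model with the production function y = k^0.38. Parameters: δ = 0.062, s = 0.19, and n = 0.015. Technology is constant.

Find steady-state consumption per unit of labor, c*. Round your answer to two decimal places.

In steady state, investment equals break-even investment: s·k^α = (n + δ)·k.
Dividing both sides by k: k^(1−α) = s / (n + δ).
k^0.62 = 0.19 / (0.015 + 0.062) = 0.19 / 0.077 = 2.4675
k* = 2.4675^(1/0.62) ≈ 4.2921
y* = (k*)^α = 4.2921^0.38 ≈ 1.7395
c* = (1 − s)·y* = (1 − 0.19) × 1.7395 ≈ 1.4090

c* ≈ 1.41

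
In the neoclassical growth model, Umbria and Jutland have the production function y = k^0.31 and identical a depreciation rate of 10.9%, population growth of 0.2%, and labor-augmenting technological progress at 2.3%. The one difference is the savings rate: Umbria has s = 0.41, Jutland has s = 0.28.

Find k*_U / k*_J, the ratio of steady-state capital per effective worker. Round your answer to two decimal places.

Steady-state k* = [s/(n + g + δ)]^(1/(1−α)), so the ratio is [ (s_U/(n + g + δ)_U) / (s_J/(n + g + δ)_J) ]^1.4493.
s_U/(n + g + δ)_U = 0.41/0.134 = 3.0597; s_J/(n + g + δ)_J = 0.28/0.134 = 2.0896.
Ratio = (3.0597/2.0896)^1.4493 = 1.4643^1.4493 ≈ 1.7380

k*_U / k*_J ≈ 1.74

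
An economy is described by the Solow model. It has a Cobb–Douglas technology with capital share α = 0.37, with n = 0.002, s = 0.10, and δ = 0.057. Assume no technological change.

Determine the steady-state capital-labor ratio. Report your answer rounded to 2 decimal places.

k* = 2.31

At the steady state, Δk = 0, so s·k^α = (n + δ)·k.
Rearranging, k^(1−α) = s / (n + δ).
k^0.63 = 0.10 / (0.002 + 0.057) = 0.10 / 0.059 = 1.6949
k* = 1.6949^(1/0.63) ≈ 2.3106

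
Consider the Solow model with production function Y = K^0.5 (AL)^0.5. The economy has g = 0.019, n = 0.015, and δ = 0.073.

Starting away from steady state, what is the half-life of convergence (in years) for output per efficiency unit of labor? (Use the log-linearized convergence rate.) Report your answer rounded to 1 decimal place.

half-life ≈ 13.0 years

Near the steady state the convergence rate is λ = (1 − α)(n + g + δ).
λ = (1 − 0.5) × 0.107 = 0.5 × 0.107 = 0.0535
Half-life = ln 2 / λ = 0.6931 / 0.0535 ≈ 12.96 years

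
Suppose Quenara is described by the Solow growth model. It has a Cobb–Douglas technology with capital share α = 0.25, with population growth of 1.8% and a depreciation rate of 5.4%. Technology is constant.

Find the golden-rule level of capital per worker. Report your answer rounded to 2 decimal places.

The golden rule sets f'(k) = n + δ, i.e. α·k^(α−1) = n + δ.
So k^(1−α) = α / (n + δ) = 0.25 / 0.072 = 3.4722.
k_gold = 3.4722^(1/0.75) ≈ 5.2578

k_gold ≈ 5.26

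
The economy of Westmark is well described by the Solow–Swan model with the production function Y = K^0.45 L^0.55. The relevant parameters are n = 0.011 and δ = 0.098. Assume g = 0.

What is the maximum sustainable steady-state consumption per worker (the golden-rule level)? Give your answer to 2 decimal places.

At the golden rule, f'(k) = n + δ, so α·k^(α−1) = n + δ and k_gold = (α/(n + δ))^(1/(1−α)).
k_gold = (0.45/0.109)^(1/0.55) = 4.1284^1.8182 ≈ 13.1709
c_gold = f(k_gold) − (n + δ)·k_gold = 3.1903 − 0.109×13.1709 ≈ 1.7547

c_gold ≈ 1.75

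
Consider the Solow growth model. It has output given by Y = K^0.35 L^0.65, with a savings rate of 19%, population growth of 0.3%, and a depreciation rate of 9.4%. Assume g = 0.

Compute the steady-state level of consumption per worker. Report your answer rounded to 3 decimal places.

In steady state, investment equals break-even investment: s·k^α = (n + δ)·k.
Rearranging, k^(1−α) = s / (n + δ).
k^0.65 = 0.19 / (0.003 + 0.094) = 0.19 / 0.097 = 1.9588
k* = 1.9588^(1/0.65) ≈ 2.8133
y* = (k*)^α = 2.8133^0.35 ≈ 1.4362
c* = (1 − s)·y* = (1 − 0.19) × 1.4362 ≈ 1.1633

c* ≈ 1.163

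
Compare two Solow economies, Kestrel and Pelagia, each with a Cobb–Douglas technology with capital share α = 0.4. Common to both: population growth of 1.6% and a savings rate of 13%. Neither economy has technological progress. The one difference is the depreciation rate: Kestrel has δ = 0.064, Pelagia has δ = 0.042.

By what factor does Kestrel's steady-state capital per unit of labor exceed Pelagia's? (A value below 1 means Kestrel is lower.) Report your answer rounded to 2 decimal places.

Steady-state k* = [s/(n + δ)]^(1/(1−α)), so the ratio is [ (s_K/(n + δ)_K) / (s_P/(n + δ)_P) ]^1.6667.
s_K/(n + δ)_K = 0.13/0.080 = 1.6250; s_P/(n + δ)_P = 0.13/0.058 = 2.2414.
Ratio = (1.6250/2.2414)^1.6667 = 0.7250^1.6667 ≈ 0.5851

ratio ≈ 0.59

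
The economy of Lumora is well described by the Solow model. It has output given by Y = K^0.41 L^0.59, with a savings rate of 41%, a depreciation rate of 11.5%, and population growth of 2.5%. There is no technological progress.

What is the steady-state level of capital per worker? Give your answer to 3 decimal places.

Steady state requires s·f(k) = (n + δ)·k, i.e. s·k^α = (n + δ)·k.
Rearranging, k^(1−α) = s / (n + δ).
k^0.59 = 0.41 / (0.025 + 0.115) = 0.41 / 0.140 = 2.9286
k* = 2.9286^(1/0.59) ≈ 6.1794

k* = 6.179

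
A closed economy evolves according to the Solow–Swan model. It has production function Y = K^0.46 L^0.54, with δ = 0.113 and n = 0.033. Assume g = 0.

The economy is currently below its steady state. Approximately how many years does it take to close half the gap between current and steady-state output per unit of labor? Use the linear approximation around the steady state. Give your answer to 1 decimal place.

Near the steady state the convergence rate is λ = (1 − α)(n + δ).
λ = (1 − 0.46) × 0.146 = 0.54 × 0.146 = 0.07884
Half-life = ln 2 / λ = 0.6931 / 0.07884 ≈ 8.79 years

about 8.8 years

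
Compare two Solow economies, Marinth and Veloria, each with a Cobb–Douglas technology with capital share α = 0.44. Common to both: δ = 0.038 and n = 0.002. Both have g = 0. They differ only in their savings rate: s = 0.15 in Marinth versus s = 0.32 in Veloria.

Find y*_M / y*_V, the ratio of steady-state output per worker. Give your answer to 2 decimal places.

ratio ≈ 0.55

Steady-state y* = [s/(n + δ)]^(α/(1−α)), so the ratio is [ (s_M/(n + δ)_M) / (s_V/(n + δ)_V) ]^0.7857.
s_M/(n + δ)_M = 0.15/0.040 = 3.7500; s_V/(n + δ)_V = 0.32/0.040 = 8.0000.
Ratio = (3.7500/8.0000)^0.7857 = 0.4688^0.7857 ≈ 0.5514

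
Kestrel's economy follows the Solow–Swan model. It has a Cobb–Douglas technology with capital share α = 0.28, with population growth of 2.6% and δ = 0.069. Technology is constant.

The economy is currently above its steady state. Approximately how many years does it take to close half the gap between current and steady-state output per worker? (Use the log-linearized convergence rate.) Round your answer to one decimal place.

half-life ≈ 10.1 years

Near the steady state the convergence rate is λ = (1 − α)(n + δ).
λ = (1 − 0.28) × 0.095 = 0.72 × 0.095 = 0.0684
Half-life = ln 2 / λ = 0.6931 / 0.0684 ≈ 10.13 years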